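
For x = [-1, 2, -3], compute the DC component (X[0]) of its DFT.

X[0] = Σ(n=0 to 2) x[n] · ω_3^0 = Σ x[n]
= (-1) + (2) + (-3)

X[0] = -2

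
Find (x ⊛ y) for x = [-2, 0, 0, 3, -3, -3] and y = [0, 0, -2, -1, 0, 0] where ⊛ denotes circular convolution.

(x ⊛ y)[n] = Σ(m=0 to 5) x[m] · y[(n-m) mod 6]

Computing each output sample:
(x ⊛ y)[0] = 3
(x ⊛ y)[1] = 9
(x ⊛ y)[2] = 7
(x ⊛ y)[3] = 2
(x ⊛ y)[4] = 0
(x ⊛ y)[5] = -6

x ⊛ y = [3, 9, 7, 2, 0, -6]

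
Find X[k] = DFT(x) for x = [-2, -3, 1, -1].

X[k] = Σ(n=0 to 3) x[n] · ω_4^(nk)
where ω_4 = e^(-2πi/4)

Computing each X[k]:
X[0] = -5
X[1] = -3+2i
X[2] = 3
X[3] = -3-2i

X = [-5, -3+2i, 3, -3-2i]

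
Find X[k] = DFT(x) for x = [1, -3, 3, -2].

X[k] = Σ(n=0 to 3) x[n] · ω_4^(nk)
where ω_4 = e^(-2πi/4)

Computing each X[k]:
X[0] = -1
X[1] = -2+1i
X[2] = 9
X[3] = -2-1i

X = [-1, -2+1i, 9, -2-1i]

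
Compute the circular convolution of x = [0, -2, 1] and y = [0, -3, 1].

(x ⊛ y)[n] = Σ(m=0 to 2) x[m] · y[(n-m) mod 3]

Computing each output sample:
(x ⊛ y)[0] = -5
(x ⊛ y)[1] = 1
(x ⊛ y)[2] = 6

x ⊛ y = [-5, 1, 6]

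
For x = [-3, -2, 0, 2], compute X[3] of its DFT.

X[3] = Σ(n=0 to 3) x[n] · ω_4^(3n) where ω_4 = e^(-2πi/4)
= (-3)·ω_4^0 + (-2)·ω_4^3 + (0)·ω_4^6 + (2)·ω_4^9

X[3] = -3-4i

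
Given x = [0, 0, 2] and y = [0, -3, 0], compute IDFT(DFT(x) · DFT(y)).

(x ⊛ y)[n] = Σ(m=0 to 2) x[m] · y[(n-m) mod 3]

Computing each output sample:
(x ⊛ y)[0] = -6
(x ⊛ y)[1] = 0
(x ⊛ y)[2] = 0

x ⊛ y = [-6, 0, 0]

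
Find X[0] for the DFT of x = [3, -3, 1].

X[0] = Σ(n=0 to 2) x[n] · ω_3^0 = Σ x[n]
= (3) + (-3) + (1)

X[0] = 1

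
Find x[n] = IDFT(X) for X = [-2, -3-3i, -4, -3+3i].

x[n] = (1/4) Σ(k=0 to 3) X[k] · e^(2πikn/4)

Computing each x[n]:
x[0] = -3
x[1] = 2
x[2] = 0
x[3] = -1

x = [-3, 2, 0, -1]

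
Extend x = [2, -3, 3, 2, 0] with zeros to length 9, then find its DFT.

Original 5-point DFT: [4, -2.9721+2.2654i, 5.9721+2.7144i, 5.9721-2.7144i, -2.9721-2.2654i]
Zero-padded 9-point DFT provides frequency interpolation.

DFT_9([x, 0, ...]) = [4, -0.7772-2.7581i, -2.3400+3.6604i, 4.0000+5.1962i, 6.1172+1.2224i, 6.1172-1.2224i, 4.0000-5.1962i, -2.3400-3.6604i, -0.7772+2.7581i]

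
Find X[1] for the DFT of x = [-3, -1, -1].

X[1] = Σ(n=0 to 2) x[n] · ω_3^(1n) where ω_3 = e^(-2πi/3)
= (-3)·ω_3^0 + (-1)·ω_3^1 + (-1)·ω_3^2

X[1] = -2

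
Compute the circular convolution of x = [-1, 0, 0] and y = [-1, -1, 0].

(x ⊛ y)[n] = Σ(m=0 to 2) x[m] · y[(n-m) mod 3]

Computing each output sample:
(x ⊛ y)[0] = 1
(x ⊛ y)[1] = 1
(x ⊛ y)[2] = 0

x ⊛ y = [1, 1, 0]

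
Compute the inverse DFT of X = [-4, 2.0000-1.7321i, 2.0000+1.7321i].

x[n] = (1/3) Σ(k=0 to 2) X[k] · e^(2πikn/3)

Computing each x[n]:
x[0] = 0
x[1] = -1
x[2] = -3

x = [0, -1, -3]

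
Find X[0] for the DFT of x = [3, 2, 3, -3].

X[0] = Σ(n=0 to 3) x[n] · ω_4^0 = Σ x[n]
= (3) + (2) + (3) + (-3)

X[0] = 5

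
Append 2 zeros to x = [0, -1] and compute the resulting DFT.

Original 2-point DFT: [-1, 1]
Zero-padded 4-point DFT provides frequency interpolation.

DFT_4([x, 0, ...]) = [-1, 1i, 1, -1i]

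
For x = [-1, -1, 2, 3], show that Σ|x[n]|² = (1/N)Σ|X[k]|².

Time domain:
Σ|x[n]|² = |-1|² + |-1|² + |2|² + |3|² = 15.0000

Frequency domain:
(1/4)Σ|X[k]|² = (1/4)(|3|² + |-3+4i|² + |-1|² + |-3-4i|²) = (1/4)·60.0000 = 15.0000

Both sides agree, confirming Parseval's theorem.

Σ|x[n]|² = (1/N)Σ|X[k]|² = 15.0000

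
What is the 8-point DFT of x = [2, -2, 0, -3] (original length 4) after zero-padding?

Original 4-point DFT: [-3, 2-1i, 7, 2+1i]
Zero-padded 8-point DFT provides frequency interpolation.

DFT_8([x, 0, ...]) = [-3, 2.7071+3.5355i, 2-1i, 1.2929+3.5355i, 7, 1.2929-3.5355i, 2+1i, 2.7071-3.5355i]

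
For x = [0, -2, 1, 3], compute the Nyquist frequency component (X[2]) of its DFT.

X[2] = Σ(n=0 to 3) x[n] · ω_4^(2n) where ω_4 = e^(-2πi/4)
= (0)·ω_4^0 + (-2)·ω_4^2 + (1)·ω_4^4 + (3)·ω_4^6

X[2] = 0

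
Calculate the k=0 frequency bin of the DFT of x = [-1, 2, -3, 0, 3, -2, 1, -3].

X[0] = Σ(n=0 to 7) x[n] · ω_8^0 = Σ x[n]
= (-1) + (2) + (-3) + (0) + (3) + (-2) + (1) + (-3)

X[0] = -3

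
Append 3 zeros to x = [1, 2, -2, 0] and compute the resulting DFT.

Original 4-point DFT: [1, 3-2i, -3, 3+2i]
Zero-padded 7-point DFT provides frequency interpolation.

DFT_7([x, 0, ...]) = [1, 2.6920+0.3862i, 2.3569-2.8176i, -2.0489-2.4314i, -2.0489+2.4314i, 2.3569+2.8176i, 2.6920-0.3862i]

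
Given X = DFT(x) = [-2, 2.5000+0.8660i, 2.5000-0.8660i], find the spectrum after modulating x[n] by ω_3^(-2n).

Modulation property: DFT(ω_3^(-2n)·x[n]) = X[(k-2) mod 3], so circularly shift X by 2 positions.

X[k-2] = [2.5000+0.8660i, 2.5000-0.8660i, -2]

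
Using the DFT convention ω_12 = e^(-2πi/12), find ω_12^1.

ω_12^1 = e^(-2πi·1/12)
= cos(-2π·1/12) + i·sin(-2π·1/12)
= cos(-2π/12) + i·sin(-2π/12)

ω_12^1 = cos(-2π/12) + i·sin(-2π/12) = 0.8660-0.5000i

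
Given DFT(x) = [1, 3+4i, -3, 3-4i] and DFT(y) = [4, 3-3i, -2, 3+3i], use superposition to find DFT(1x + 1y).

By linearity: DFT(1x + 1y) = 1·DFT(x) + 1·DFT(y)
= 1·[1, 3+4i, -3, 3-4i] + 1·[4, 3-3i, -2, 3+3i]

Computing element-wise:
Z[0] = 1·(1) + 1·(4) = 5
Z[1] = 1·(3+4i) + 1·(3-3i) = 6+1i
Z[2] = 1·(-3) + 1·(-2) = -5
Z[3] = 1·(3-4i) + 1·(3+3i) = 6-1i

DFT(1x + 1y) = 1·X + 1·Y = [5, 6+1i, -5, 6-1i]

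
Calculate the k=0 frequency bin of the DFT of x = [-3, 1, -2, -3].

X[0] = Σ(n=0 to 3) x[n] · ω_4^0 = Σ x[n]
= (-3) + (1) + (-2) + (-3)

X[0] = -7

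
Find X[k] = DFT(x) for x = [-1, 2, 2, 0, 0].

X[k] = Σ(n=0 to 4) x[n] · ω_5^(nk)
where ω_5 = e^(-2πi/5)

Computing each X[k]:
X[0] = 3
X[1] = -2.0000-3.0777i
X[2] = -2.0000+0.7265i
X[3] = -2.0000-0.7265i
X[4] = -2.0000+3.0777i

X = [3, -2.0000-3.0777i, -2.0000+0.7265i, -2.0000-0.7265i, -2.0000+3.0777i]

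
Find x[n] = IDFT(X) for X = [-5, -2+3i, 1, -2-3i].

x[n] = (1/4) Σ(k=0 to 3) X[k] · e^(2πikn/4)

Computing each x[n]:
x[0] = -2
x[1] = -3
x[2] = 0
x[3] = 0

x = [-2, -3, 0, 0]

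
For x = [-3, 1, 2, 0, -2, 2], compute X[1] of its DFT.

X[1] = Σ(n=0 to 5) x[n] · ω_6^(1n) where ω_6 = e^(-2πi/6)
= (-3)·ω_6^0 + (1)·ω_6^1 + (2)·ω_6^2 + (0)·ω_6^3 + (-2)·ω_6^4 + (2)·ω_6^5

X[1] = -1.5000-2.5981i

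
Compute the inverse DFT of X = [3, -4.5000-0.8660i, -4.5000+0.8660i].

x[n] = (1/3) Σ(k=0 to 2) X[k] · e^(2πikn/3)

Computing each x[n]:
x[0] = -2
x[1] = 3
x[2] = 2

x = [-2, 3, 2]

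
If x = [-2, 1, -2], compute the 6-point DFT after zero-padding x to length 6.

Original 3-point DFT: [-3, -1.5000-2.5981i, -1.5000+2.5981i]
Zero-padded 6-point DFT provides frequency interpolation.

DFT_6([x, 0, ...]) = [-3, -0.5000+0.8660i, -1.5000-2.5981i, -5, -1.5000+2.5981i, -0.5000-0.8660i]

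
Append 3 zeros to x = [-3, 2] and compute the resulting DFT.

Original 2-point DFT: [-1, -5]
Zero-padded 5-point DFT provides frequency interpolation.

DFT_5([x, 0, ...]) = [-1, -2.3820-1.9021i, -4.6180-1.1756i, -4.6180+1.1756i, -2.3820+1.9021i]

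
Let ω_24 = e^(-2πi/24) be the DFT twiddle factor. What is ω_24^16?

ω_24^16 = e^(-2πi·16/24)
= cos(-2π·16/24) + i·sin(-2π·16/24)
= cos(-32π/24) + i·sin(-32π/24)

ω_24^16 = cos(-32π/24) + i·sin(-32π/24) = -0.5000+0.8660i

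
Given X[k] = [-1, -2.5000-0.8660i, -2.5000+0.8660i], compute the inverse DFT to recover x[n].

x[n] = (1/3) Σ(k=0 to 2) X[k] · e^(2πikn/3)

Computing each x[n]:
x[0] = -2
x[1] = 1
x[2] = 0

x = [-2, 1, 0]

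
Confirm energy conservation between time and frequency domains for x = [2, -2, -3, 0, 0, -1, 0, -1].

Time domain:
Σ|x[n]|² = |2|² + |-2|² + |-3|² + |0|² + |0|² + |-1|² + |0|² + |-1|² = 19.0000

Frequency domain:
(1/8)Σ|X[k]|² = (1/8)(|-5|² + |0.5858+3.0000i|² + |5+2i|² + |3.4142-3.0000i|² + |3|² + |3.4142+3.0000i|² + |5-2i|² + |0.5858-3.0000i|²) = (1/8)·152.0000 = 19.0000

Both sides agree, confirming Parseval's theorem.

Σ|x[n]|² = (1/N)Σ|X[k]|² = 19.0000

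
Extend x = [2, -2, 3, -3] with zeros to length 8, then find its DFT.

Original 4-point DFT: [0, -1-1i, 10, -1+1i]
Zero-padded 8-point DFT provides frequency interpolation.

DFT_8([x, 0, ...]) = [0, 2.7071+0.5355i, -1-1i, 1.2929+6.5355i, 10, 1.2929-6.5355i, -1+1i, 2.7071-0.5355i]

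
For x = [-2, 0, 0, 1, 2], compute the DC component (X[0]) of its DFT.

X[0] = Σ(n=0 to 4) x[n] · ω_5^0 = Σ x[n]
= (-2) + (0) + (0) + (1) + (2)

X[0] = 1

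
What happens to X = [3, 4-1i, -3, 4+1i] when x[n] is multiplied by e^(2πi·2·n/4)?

Modulation property: DFT(ω_4^(-2n)·x[n]) = X[(k-2) mod 4], so circularly shift X by 2 positions.

X[k-2] = [-3, 4+1i, 3, 4-1i]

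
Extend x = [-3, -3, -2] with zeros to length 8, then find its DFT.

Original 3-point DFT: [-8, -0.5000+0.8660i, -0.5000-0.8660i]
Zero-padded 8-point DFT provides frequency interpolation.

DFT_8([x, 0, ...]) = [-8, -5.1213+4.1213i, -1+3i, -0.8787+0.1213i, -2, -0.8787-0.1213i, -1-3i, -5.1213-4.1213i]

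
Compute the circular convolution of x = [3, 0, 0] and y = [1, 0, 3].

(x ⊛ y)[n] = Σ(m=0 to 2) x[m] · y[(n-m) mod 3]

Computing each output sample:
(x ⊛ y)[0] = 3
(x ⊛ y)[1] = 0
(x ⊛ y)[2] = 9

x ⊛ y = [3, 0, 9]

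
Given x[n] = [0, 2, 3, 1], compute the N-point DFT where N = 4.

X[k] = Σ(n=0 to 3) x[n] · ω_4^(nk)
where ω_4 = e^(-2πi/4)

Computing each X[k]:
X[0] = 6
X[1] = -3-1i
X[2] = 0
X[3] = -3+1i

X = [6, -3-1i, 0, -3+1i]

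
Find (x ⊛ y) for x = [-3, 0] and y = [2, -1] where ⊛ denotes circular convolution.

(x ⊛ y)[n] = Σ(m=0 to 1) x[m] · y[(n-m) mod 2]

Computing each output sample:
(x ⊛ y)[0] = -6
(x ⊛ y)[1] = 3

x ⊛ y = [-6, 3]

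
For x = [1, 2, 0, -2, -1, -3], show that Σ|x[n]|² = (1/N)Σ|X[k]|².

Time domain:
Σ|x[n]|² = |1|² + |2|² + |0|² + |-2|² + |-1|² + |-3|² = 19.0000

Frequency domain:
(1/6)Σ|X[k]|² = (1/6)(|-3|² + |3.0000-5.1962i|² + |-3.4641i|² + |3|² + |3.4641i|² + |3.0000+5.1962i|²) = (1/6)·114.0000 = 19.0000

Both sides agree, confirming Parseval's theorem.

Σ|x[n]|² = (1/N)Σ|X[k]|² = 19.0000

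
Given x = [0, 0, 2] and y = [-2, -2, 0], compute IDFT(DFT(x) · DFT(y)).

(x ⊛ y)[n] = Σ(m=0 to 2) x[m] · y[(n-m) mod 3]

Computing each output sample:
(x ⊛ y)[0] = -4
(x ⊛ y)[1] = 0
(x ⊛ y)[2] = -4

x ⊛ y = [-4, 0, -4]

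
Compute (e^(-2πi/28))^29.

Since ω_28^28 = 1, powers reduce modulo 28.
29 mod 28 = 1
So ω_28^29 = ω_28^1 = e^(-2πi·1/28)

ω_28^29 = ω_28^1 = 0.9749-0.2225i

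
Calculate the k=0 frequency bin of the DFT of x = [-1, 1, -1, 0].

X[0] = Σ(n=0 to 3) x[n] · ω_4^0 = Σ x[n]
= (-1) + (1) + (-1) + (0)

X[0] = -1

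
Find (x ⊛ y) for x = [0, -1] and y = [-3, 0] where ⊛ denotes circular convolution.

(x ⊛ y)[n] = Σ(m=0 to 1) x[m] · y[(n-m) mod 2]

Computing each output sample:
(x ⊛ y)[0] = 0
(x ⊛ y)[1] = 3

x ⊛ y = [0, 3]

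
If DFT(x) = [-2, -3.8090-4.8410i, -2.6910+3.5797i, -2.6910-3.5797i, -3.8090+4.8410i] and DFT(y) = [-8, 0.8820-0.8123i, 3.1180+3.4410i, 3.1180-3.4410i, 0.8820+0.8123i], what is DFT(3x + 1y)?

By linearity: DFT(3x + 1y) = 3·DFT(x) + 1·DFT(y)
= 3·[-2, -3.8090-4.8410i, -2.6910+3.5797i, -2.6910-3.5797i, -3.8090+4.8410i] + 1·[-8, 0.8820-0.8123i, 3.1180+3.4410i, 3.1180-3.4410i, 0.8820+0.8123i]

Computing element-wise:
Z[0] = 3·(-2) + 1·(-8) = -14
Z[1] = 3·(-3.8090-4.8410i) + 1·(0.8820-0.8123i) = -10.5450-15.3353i
Z[2] = 3·(-2.6910+3.5797i) + 1·(3.1180+3.4410i) = -4.9550+14.1801i
Z[3] = 3·(-2.6910-3.5797i) + 1·(3.1180-3.4410i) = -4.9550-14.1801i
Z[4] = 3·(-3.8090+4.8410i) + 1·(0.8820+0.8123i) = -10.5450+15.3353i

DFT(3x + 1y) = 3·X + 1·Y = [-14, -10.5450-15.3353i, -4.9550+14.1801i, -4.9550-14.1801i, -10.5450+15.3353i]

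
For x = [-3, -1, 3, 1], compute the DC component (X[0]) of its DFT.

X[0] = Σ(n=0 to 3) x[n] · ω_4^0 = Σ x[n]
= (-3) + (-1) + (3) + (1)

X[0] = 0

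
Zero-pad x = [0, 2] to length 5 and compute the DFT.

Original 2-point DFT: [2, -2]
Zero-padded 5-point DFT provides frequency interpolation.

DFT_5([x, 0, ...]) = [2, 0.6180-1.9021i, -1.6180-1.1756i, -1.6180+1.1756i, 0.6180+1.9021i]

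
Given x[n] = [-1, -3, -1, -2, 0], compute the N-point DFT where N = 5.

X[k] = Σ(n=0 to 4) x[n] · ω_5^(nk)
where ω_5 = e^(-2πi/5)

Computing each X[k]:
X[0] = -7
X[1] = 0.5000+2.2654i
X[2] = 0.5000+2.7144i
X[3] = 0.5000-2.7144i
X[4] = 0.5000-2.2654i

X = [-7, 0.5000+2.2654i, 0.5000+2.7144i, 0.5000-2.7144i, 0.5000-2.2654i]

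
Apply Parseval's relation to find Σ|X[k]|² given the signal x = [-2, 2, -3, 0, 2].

Parseval: Σ|x[n]|² = (1/N)Σ|X[k]|², so Σ|X[k]|² = N·Σ|x[n]|² = 5·21.0000

Σ|X[k]|² = N·Σ|x[n]|² = 5·21.0000 = 105.0000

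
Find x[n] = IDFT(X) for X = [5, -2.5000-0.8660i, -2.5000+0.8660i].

x[n] = (1/3) Σ(k=0 to 2) X[k] · e^(2πikn/3)

Computing each x[n]:
x[0] = 0
x[1] = 3
x[2] = 2

x = [0, 3, 2]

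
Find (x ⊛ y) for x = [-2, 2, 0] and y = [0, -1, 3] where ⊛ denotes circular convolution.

(x ⊛ y)[n] = Σ(m=0 to 2) x[m] · y[(n-m) mod 3]

Computing each output sample:
(x ⊛ y)[0] = 6
(x ⊛ y)[1] = 2
(x ⊛ y)[2] = -8

x ⊛ y = [6, 2, -8]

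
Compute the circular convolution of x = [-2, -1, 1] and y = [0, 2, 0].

(x ⊛ y)[n] = Σ(m=0 to 2) x[m] · y[(n-m) mod 3]

Computing each output sample:
(x ⊛ y)[0] = 2
(x ⊛ y)[1] = -4
(x ⊛ y)[2] = -2

x ⊛ y = [2, -4, -2]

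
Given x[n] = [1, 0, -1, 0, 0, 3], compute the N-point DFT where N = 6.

X[k] = Σ(n=0 to 5) x[n] · ω_6^(nk)
where ω_6 = e^(-2πi/6)

Computing each X[k]:
X[0] = 3
X[1] = 3.0000+3.4641i
X[2] = 1.7321i
X[3] = -3
X[4] = -1.7321i
X[5] = 3.0000-3.4641i

X = [3, 3.0000+3.4641i, 1.7321i, -3, -1.7321i, 3.0000-3.4641i]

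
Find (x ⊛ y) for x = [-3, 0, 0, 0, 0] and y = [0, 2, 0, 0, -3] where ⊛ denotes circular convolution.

(x ⊛ y)[n] = Σ(m=0 to 4) x[m] · y[(n-m) mod 5]

Computing each output sample:
(x ⊛ y)[0] = 0
(x ⊛ y)[1] = -6
(x ⊛ y)[2] = 0
(x ⊛ y)[3] = 0
(x ⊛ y)[4] = 9

x ⊛ y = [0, -6, 0, 0, 9]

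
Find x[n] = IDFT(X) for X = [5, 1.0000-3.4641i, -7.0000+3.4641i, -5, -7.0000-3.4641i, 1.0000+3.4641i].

x[n] = (1/6) Σ(k=0 to 5) X[k] · e^(2πikn/6)

Computing each x[n]:
x[0] = -2
x[1] = 3
x[2] = 3
x[3] = -1
x[4] = -1
x[5] = 3

x = [-2, 3, 3, -1, -1, 3]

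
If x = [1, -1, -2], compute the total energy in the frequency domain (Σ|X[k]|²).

Parseval: Σ|x[n]|² = (1/N)Σ|X[k]|², so Σ|X[k]|² = N·Σ|x[n]|² = 3·6.0000

Σ|X[k]|² = N·Σ|x[n]|² = 3·6.0000 = 18.0000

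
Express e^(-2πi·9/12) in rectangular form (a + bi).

ω_12^9 = e^(-2πi·9/12)
= cos(-2π·9/12) + i·sin(-2π·9/12)
= cos(-18π/12) + i·sin(-18π/12)

ω_12^9 = cos(-18π/12) + i·sin(-18π/12) = 1i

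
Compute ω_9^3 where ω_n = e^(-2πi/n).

ω_9^3 = e^(-2πi·3/9)
= cos(-2π·3/9) + i·sin(-2π·3/9)
= cos(-6π/9) + i·sin(-6π/9)

ω_9^3 = cos(-6π/9) + i·sin(-6π/9) = -0.5000-0.8660i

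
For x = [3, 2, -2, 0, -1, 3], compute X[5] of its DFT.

X[5] = Σ(n=0 to 5) x[n] · ω_6^(5n) where ω_6 = e^(-2πi/6)
= (3)·ω_6^0 + (2)·ω_6^5 + (-2)·ω_6^10 + (0)·ω_6^15 + (-1)·ω_6^20 + (3)·ω_6^25

X[5] = 7.0000-1.7321i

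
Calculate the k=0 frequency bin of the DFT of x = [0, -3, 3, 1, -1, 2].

X[0] = Σ(n=0 to 5) x[n] · ω_6^0 = Σ x[n]
= (0) + (-3) + (3) + (1) + (-1) + (2)

X[0] = 2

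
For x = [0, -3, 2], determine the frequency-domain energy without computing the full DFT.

Parseval: Σ|x[n]|² = (1/N)Σ|X[k]|², so Σ|X[k]|² = N·Σ|x[n]|² = 3·13.0000

Σ|X[k]|² = N·Σ|x[n]|² = 3·13.0000 = 39.0000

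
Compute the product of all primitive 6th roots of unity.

The primitive 6th roots of unity are ω_6^k for k coprime to 6: k ∈ {1, 5}
Their product equals the constant term of the cyclotomic polynomial Φ_6(x) up to sign.
For n ≥ 3, the product of all primitive nth roots of unity is 1. (For n=1 it is 1; for n=2 it is -1.)

1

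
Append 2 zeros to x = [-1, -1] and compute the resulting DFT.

Original 2-point DFT: [-2, 0]
Zero-padded 4-point DFT provides frequency interpolation.

DFT_4([x, 0, ...]) = [-2, -1+1i, 0, -1-1i]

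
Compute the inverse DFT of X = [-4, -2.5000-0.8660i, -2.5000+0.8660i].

x[n] = (1/3) Σ(k=0 to 2) X[k] · e^(2πikn/3)

Computing each x[n]:
x[0] = -3
x[1] = 0
x[2] = -1

x = [-3, 0, -1]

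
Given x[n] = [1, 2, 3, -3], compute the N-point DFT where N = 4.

X[k] = Σ(n=0 to 3) x[n] · ω_4^(nk)
where ω_4 = e^(-2πi/4)

Computing each X[k]:
X[0] = 3
X[1] = -2-5i
X[2] = 5
X[3] = -2+5i

X = [3, -2-5i, 5, -2+5i]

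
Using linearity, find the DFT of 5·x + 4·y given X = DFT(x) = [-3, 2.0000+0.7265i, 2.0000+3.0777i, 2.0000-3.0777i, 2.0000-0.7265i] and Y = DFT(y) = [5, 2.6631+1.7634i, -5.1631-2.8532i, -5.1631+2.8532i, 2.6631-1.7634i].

By linearity: DFT(5x + 4y) = 5·DFT(x) + 4·DFT(y)
= 5·[-3, 2.0000+0.7265i, 2.0000+3.0777i, 2.0000-3.0777i, 2.0000-0.7265i] + 4·[5, 2.6631+1.7634i, -5.1631-2.8532i, -5.1631+2.8532i, 2.6631-1.7634i]

Computing element-wise:
Z[0] = 5·(-3) + 4·(5) = 5
Z[1] = 5·(2.0000+0.7265i) + 4·(2.6631+1.7634i) = 20.6524+10.6861i
Z[2] = 5·(2.0000+3.0777i) + 4·(-5.1631-2.8532i) = -10.6524+3.9757i
Z[3] = 5·(2.0000-3.0777i) + 4·(-5.1631+2.8532i) = -10.6524-3.9757i
Z[4] = 5·(2.0000-0.7265i) + 4·(2.6631-1.7634i) = 20.6524-10.6861i

DFT(5x + 4y) = 5·X + 4·Y = [5, 20.6524+10.6861i, -10.6524+3.9757i, -10.6524-3.9757i, 20.6524-10.6861i]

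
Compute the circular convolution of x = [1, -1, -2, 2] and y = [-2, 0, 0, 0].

(x ⊛ y)[n] = Σ(m=0 to 3) x[m] · y[(n-m) mod 4]

Computing each output sample:
(x ⊛ y)[0] = -2
(x ⊛ y)[1] = 2
(x ⊛ y)[2] = 4
(x ⊛ y)[3] = -4

x ⊛ y = [-2, 2, 4, -4]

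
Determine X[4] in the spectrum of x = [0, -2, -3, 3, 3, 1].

X[4] = Σ(n=0 to 5) x[n] · ω_6^(4n) where ω_6 = e^(-2πi/6)
= (0)·ω_6^0 + (-2)·ω_6^4 + (-3)·ω_6^8 + (3)·ω_6^12 + (3)·ω_6^16 + (1)·ω_6^20

X[4] = 3.5000+2.5981i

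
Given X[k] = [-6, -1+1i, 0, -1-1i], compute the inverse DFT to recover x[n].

x[n] = (1/4) Σ(k=0 to 3) X[k] · e^(2πikn/4)

Computing each x[n]:
x[0] = -2
x[1] = -2
x[2] = -1
x[3] = -1

x = [-2, -2, -1, -1]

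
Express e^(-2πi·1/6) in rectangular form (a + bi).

ω_6^1 = e^(-2πi·1/6)
= cos(-2π·1/6) + i·sin(-2π·1/6)
= cos(-2π/6) + i·sin(-2π/6)

ω_6^1 = cos(-2π/6) + i·sin(-2π/6) = 0.5000-0.8660i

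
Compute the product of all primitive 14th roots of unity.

The primitive 14th roots of unity are ω_14^k for k coprime to 14: k ∈ {1, 3, 5, 9, 11, 13}
Their product equals the constant term of the cyclotomic polynomial Φ_14(x) up to sign.
For n ≥ 3, the product of all primitive nth roots of unity is 1. (For n=1 it is 1; for n=2 it is -1.)

1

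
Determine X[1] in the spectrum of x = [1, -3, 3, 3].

X[1] = Σ(n=0 to 3) x[n] · ω_4^(1n) where ω_4 = e^(-2πi/4)
= (1)·ω_4^0 + (-3)·ω_4^1 + (3)·ω_4^2 + (3)·ω_4^3

X[1] = -2+6i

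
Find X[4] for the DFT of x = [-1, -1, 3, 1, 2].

X[4] = Σ(n=0 to 4) x[n] · ω_5^(4n) where ω_5 = e^(-2πi/5)
= (-1)·ω_5^0 + (-1)·ω_5^4 + (3)·ω_5^8 + (1)·ω_5^12 + (2)·ω_5^16

X[4] = -3.9271-1.6776i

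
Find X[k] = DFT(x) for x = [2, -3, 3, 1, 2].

X[k] = Σ(n=0 to 4) x[n] · ω_5^(nk)
where ω_5 = e^(-2πi/5)

Computing each X[k]:
X[0] = 5
X[1] = -1.5451+3.5797i
X[2] = 4.0451+4.8410i
X[3] = 4.0451-4.8410i
X[4] = -1.5451-3.5797i

X = [5, -1.5451+3.5797i, 4.0451+4.8410i, 4.0451-4.8410i, -1.5451-3.5797i]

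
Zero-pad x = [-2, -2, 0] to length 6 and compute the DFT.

Original 3-point DFT: [-4, -1.0000+1.7321i, -1.0000-1.7321i]
Zero-padded 6-point DFT provides frequency interpolation.

DFT_6([x, 0, ...]) = [-4, -3.0000+1.7321i, -1.0000+1.7321i, 0, -1.0000-1.7321i, -3.0000-1.7321i]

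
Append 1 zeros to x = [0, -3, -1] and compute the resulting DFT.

Original 3-point DFT: [-4, 2.0000+1.7321i, 2.0000-1.7321i]
Zero-padded 4-point DFT provides frequency interpolation.

DFT_4([x, 0, ...]) = [-4, 1+3i, 2, 1-3i]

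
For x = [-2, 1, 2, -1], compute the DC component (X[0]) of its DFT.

X[0] = Σ(n=0 to 3) x[n] · ω_4^0 = Σ x[n]
= (-2) + (1) + (2) + (-1)

X[0] = 0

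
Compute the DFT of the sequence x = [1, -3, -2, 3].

X[k] = Σ(n=0 to 3) x[n] · ω_4^(nk)
where ω_4 = e^(-2πi/4)

Computing each X[k]:
X[0] = -1
X[1] = 3+6i
X[2] = -1
X[3] = 3-6i

X = [-1, 3+6i, -1, 3-6i]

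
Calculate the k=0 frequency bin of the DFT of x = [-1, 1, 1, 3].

X[0] = Σ(n=0 to 3) x[n] · ω_4^0 = Σ x[n]
= (-1) + (1) + (1) + (3)

X[0] = 4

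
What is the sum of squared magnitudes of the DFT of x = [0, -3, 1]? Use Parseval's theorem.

Parseval: Σ|x[n]|² = (1/N)Σ|X[k]|², so Σ|X[k]|² = N·Σ|x[n]|² = 3·10.0000

Σ|X[k]|² = N·Σ|x[n]|² = 3·10.0000 = 30.0000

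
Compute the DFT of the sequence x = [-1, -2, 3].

X[k] = Σ(n=0 to 2) x[n] · ω_3^(nk)
where ω_3 = e^(-2πi/3)

Computing each X[k]:
X[0] = 0
X[1] = -1.5000+4.3301i
X[2] = -1.5000-4.3301i

X = [0, -1.5000+4.3301i, -1.5000-4.3301i]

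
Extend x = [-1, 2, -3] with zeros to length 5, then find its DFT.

Original 3-point DFT: [-2, -0.5000-4.3301i, -0.5000+4.3301i]
Zero-padded 5-point DFT provides frequency interpolation.

DFT_5([x, 0, ...]) = [-2, 2.0451-0.1388i, -3.5451-4.0287i, -3.5451+4.0287i, 2.0451+0.1388i]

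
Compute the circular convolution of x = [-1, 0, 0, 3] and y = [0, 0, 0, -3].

(x ⊛ y)[n] = Σ(m=0 to 3) x[m] · y[(n-m) mod 4]

Computing each output sample:
(x ⊛ y)[0] = 0
(x ⊛ y)[1] = 0
(x ⊛ y)[2] = -9
(x ⊛ y)[3] = 3

x ⊛ y = [0, 0, -9, 3]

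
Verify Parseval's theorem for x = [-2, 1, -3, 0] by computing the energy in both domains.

Time domain:
Σ|x[n]|² = |-2|² + |1|² + |-3|² + |0|² = 14.0000

Frequency domain:
(1/4)Σ|X[k]|² = (1/4)(|-4|² + |1-1i|² + |-6|² + |1+1i|²) = (1/4)·56.0000 = 14.0000

Both sides agree, confirming Parseval's theorem.

Σ|x[n]|² = (1/N)Σ|X[k]|² = 14.0000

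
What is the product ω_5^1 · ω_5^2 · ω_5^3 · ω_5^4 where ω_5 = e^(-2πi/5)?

The primitive 5th roots of unity are ω_5^k for k coprime to 5: k ∈ {1, 2, 3, 4}
Their product equals the constant term of the cyclotomic polynomial Φ_5(x) up to sign.
For n ≥ 3, the product of all primitive nth roots of unity is 1. (For n=1 it is 1; for n=2 it is -1.)

1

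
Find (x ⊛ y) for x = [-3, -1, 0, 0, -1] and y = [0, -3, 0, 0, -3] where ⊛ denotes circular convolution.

(x ⊛ y)[n] = Σ(m=0 to 4) x[m] · y[(n-m) mod 5]

Computing each output sample:
(x ⊛ y)[0] = 6
(x ⊛ y)[1] = 9
(x ⊛ y)[2] = 3
(x ⊛ y)[3] = 3
(x ⊛ y)[4] = 9

x ⊛ y = [6, 9, 3, 3, 9]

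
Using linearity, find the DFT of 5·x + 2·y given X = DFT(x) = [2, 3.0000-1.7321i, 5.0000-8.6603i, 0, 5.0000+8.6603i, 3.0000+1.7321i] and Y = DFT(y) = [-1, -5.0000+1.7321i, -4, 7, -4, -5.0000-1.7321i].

By linearity: DFT(5x + 2y) = 5·DFT(x) + 2·DFT(y)
= 5·[2, 3.0000-1.7321i, 5.0000-8.6603i, 0, 5.0000+8.6603i, 3.0000+1.7321i] + 2·[-1, -5.0000+1.7321i, -4, 7, -4, -5.0000-1.7321i]

Computing element-wise:
Z[0] = 5·(2) + 2·(-1) = 8
Z[1] = 5·(3.0000-1.7321i) + 2·(-5.0000+1.7321i) = 5.0000-5.1963i
Z[2] = 5·(5.0000-8.6603i) + 2·(-4) = 17.0000-43.3015i
Z[3] = 5·(0) + 2·(7) = 14
Z[4] = 5·(5.0000+8.6603i) + 2·(-4) = 17.0000+43.3015i
Z[5] = 5·(3.0000+1.7321i) + 2·(-5.0000-1.7321i) = 5.0000+5.1963i

DFT(5x + 2y) = 5·X + 2·Y = [8, 5.0000-5.1963i, 17.0000-43.3015i, 14, 17.0000+43.3015i, 5.0000+5.1963i]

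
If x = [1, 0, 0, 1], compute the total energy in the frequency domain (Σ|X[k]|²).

Parseval: Σ|x[n]|² = (1/N)Σ|X[k]|², so Σ|X[k]|² = N·Σ|x[n]|² = 4·2.0000

Σ|X[k]|² = N·Σ|x[n]|² = 4·2.0000 = 8.0000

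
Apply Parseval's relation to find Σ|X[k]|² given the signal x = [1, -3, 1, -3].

Parseval: Σ|x[n]|² = (1/N)Σ|X[k]|², so Σ|X[k]|² = N·Σ|x[n]|² = 4·20.0000

Σ|X[k]|² = N·Σ|x[n]|² = 4·20.0000 = 80.0000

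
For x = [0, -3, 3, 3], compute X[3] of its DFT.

X[3] = Σ(n=0 to 3) x[n] · ω_4^(3n) where ω_4 = e^(-2πi/4)
= (0)·ω_4^0 + (-3)·ω_4^3 + (3)·ω_4^6 + (3)·ω_4^9

X[3] = -3-6i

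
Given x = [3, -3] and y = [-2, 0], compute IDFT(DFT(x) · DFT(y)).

(x ⊛ y)[n] = Σ(m=0 to 1) x[m] · y[(n-m) mod 2]

Computing each output sample:
(x ⊛ y)[0] = -6
(x ⊛ y)[1] = 6

x ⊛ y = [-6, 6]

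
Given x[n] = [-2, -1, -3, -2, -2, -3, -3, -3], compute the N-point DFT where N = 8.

X[k] = Σ(n=0 to 7) x[n] · ω_8^(nk)
where ω_8 = e^(-2πi/8)

Computing each X[k]:
X[0] = -19
X[1] = 0.7071-2.1213i
X[2] = 2-1i
X[3] = -0.7071-2.1213i
X[4] = -1
X[5] = -0.7071+2.1213i
X[6] = 2+1i
X[7] = 0.7071+2.1213i

X = [-19, 0.7071-2.1213i, 2-1i, -0.7071-2.1213i, -1, -0.7071+2.1213i, 2+1i, 0.7071+2.1213i]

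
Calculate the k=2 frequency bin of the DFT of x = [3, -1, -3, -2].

X[2] = Σ(n=0 to 3) x[n] · ω_4^(2n) where ω_4 = e^(-2πi/4)
= (3)·ω_4^0 + (-1)·ω_4^2 + (-3)·ω_4^4 + (-2)·ω_4^6

X[2] = 3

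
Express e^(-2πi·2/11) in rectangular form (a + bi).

ω_11^2 = e^(-2πi·2/11)
= cos(-2π·2/11) + i·sin(-2π·2/11)
= cos(-4π/11) + i·sin(-4π/11)

ω_11^2 = cos(-4π/11) + i·sin(-4π/11) = 0.4154-0.9096i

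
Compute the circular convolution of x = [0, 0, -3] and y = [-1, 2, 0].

(x ⊛ y)[n] = Σ(m=0 to 2) x[m] · y[(n-m) mod 3]

Computing each output sample:
(x ⊛ y)[0] = -6
(x ⊛ y)[1] = 0
(x ⊛ y)[2] = 3

x ⊛ y = [-6, 0, 3]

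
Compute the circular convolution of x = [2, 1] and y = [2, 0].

(x ⊛ y)[n] = Σ(m=0 to 1) x[m] · y[(n-m) mod 2]

Computing each output sample:
(x ⊛ y)[0] = 4
(x ⊛ y)[1] = 2

x ⊛ y = [4, 2]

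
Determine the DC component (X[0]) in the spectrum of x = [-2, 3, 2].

X[0] = Σ(n=0 to 2) x[n] · ω_3^0 = Σ x[n]
= (-2) + (3) + (2)

X[0] = 3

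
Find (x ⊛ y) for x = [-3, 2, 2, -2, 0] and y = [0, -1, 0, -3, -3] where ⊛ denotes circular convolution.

(x ⊛ y)[n] = Σ(m=0 to 4) x[m] · y[(n-m) mod 5]

Computing each output sample:
(x ⊛ y)[0] = -12
(x ⊛ y)[1] = 3
(x ⊛ y)[2] = 4
(x ⊛ y)[3] = 7
(x ⊛ y)[4] = 5

x ⊛ y = [-12, 3, 4, 7, 5]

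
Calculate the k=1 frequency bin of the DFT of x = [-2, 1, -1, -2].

X[1] = Σ(n=0 to 3) x[n] · ω_4^(1n) where ω_4 = e^(-2πi/4)
= (-2)·ω_4^0 + (1)·ω_4^1 + (-1)·ω_4^2 + (-2)·ω_4^3

X[1] = -1-3i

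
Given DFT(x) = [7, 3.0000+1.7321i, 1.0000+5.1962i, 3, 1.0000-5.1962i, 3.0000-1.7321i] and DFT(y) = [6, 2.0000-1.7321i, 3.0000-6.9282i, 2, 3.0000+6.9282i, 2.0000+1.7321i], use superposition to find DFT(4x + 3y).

By linearity: DFT(4x + 3y) = 4·DFT(x) + 3·DFT(y)
= 4·[7, 3.0000+1.7321i, 1.0000+5.1962i, 3, 1.0000-5.1962i, 3.0000-1.7321i] + 3·[6, 2.0000-1.7321i, 3.0000-6.9282i, 2, 3.0000+6.9282i, 2.0000+1.7321i]

Computing element-wise:
Z[0] = 4·(7) + 3·(6) = 46
Z[1] = 4·(3.0000+1.7321i) + 3·(2.0000-1.7321i) = 18.0000+1.7321i
Z[2] = 4·(1.0000+5.1962i) + 3·(3.0000-6.9282i) = 13.0000+0.0002i
Z[3] = 4·(3) + 3·(2) = 18
Z[4] = 4·(1.0000-5.1962i) + 3·(3.0000+6.9282i) = 13.0000-0.0002i
Z[5] = 4·(3.0000-1.7321i) + 3·(2.0000+1.7321i) = 18.0000-1.7321i

DFT(4x + 3y) = 4·X + 3·Y = [46, 18.0000+1.7321i, 13.0000+0.0002i, 18, 13.0000-0.0002i, 18.0000-1.7321i]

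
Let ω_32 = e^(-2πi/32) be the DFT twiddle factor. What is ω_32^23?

ω_32^23 = e^(-2πi·23/32)
= cos(-2π·23/32) + i·sin(-2π·23/32)
= cos(-46π/32) + i·sin(-46π/32)

ω_32^23 = cos(-46π/32) + i·sin(-46π/32) = -0.1951+0.9808i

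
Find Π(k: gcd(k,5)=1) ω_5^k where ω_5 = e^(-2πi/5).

The primitive 5th roots of unity are ω_5^k for k coprime to 5: k ∈ {1, 2, 3, 4}
Their product equals the constant term of the cyclotomic polynomial Φ_5(x) up to sign.
For n ≥ 3, the product of all primitive nth roots of unity is 1. (For n=1 it is 1; for n=2 it is -1.)

1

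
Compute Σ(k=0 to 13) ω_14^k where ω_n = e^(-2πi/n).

Sum of all nth roots of unity equals 0 for n > 1 (geometric series with r ≠ 1).

0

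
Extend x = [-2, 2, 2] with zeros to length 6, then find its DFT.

Original 3-point DFT: [2, -4, -4]
Zero-padded 6-point DFT provides frequency interpolation.

DFT_6([x, 0, ...]) = [2, -2.0000-3.4641i, -4, -2, -4, -2.0000+3.4641i]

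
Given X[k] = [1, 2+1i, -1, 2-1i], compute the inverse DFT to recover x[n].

x[n] = (1/4) Σ(k=0 to 3) X[k] · e^(2πikn/4)

Computing each x[n]:
x[0] = 1
x[1] = 0
x[2] = -1
x[3] = 1

x = [1, 0, -1, 1]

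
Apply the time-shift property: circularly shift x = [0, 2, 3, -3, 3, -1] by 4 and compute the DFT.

Time shift by 4: X_shifted[k] = ω_6^(4k) · X[k]
Shifted x = [3, -3, 3, -1, 0, 2]

DFT(x[n-4]) = [4, 2.0000+1.7321i, 1.0000+6.9282i, 8, 1.0000-6.9282i, 2.0000-1.7321i]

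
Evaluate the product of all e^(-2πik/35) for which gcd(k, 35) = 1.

The primitive 35th roots of unity are ω_35^k for k coprime to 35: k ∈ {1, 2, 3, 4, 6, 8, 9, 11, 12, 13, 16, 17, 18, 19, 22, 23, 24, 26, 27, 29, 31, 32, 33, 34}
Their product equals the constant term of the cyclotomic polynomial Φ_35(x) up to sign.
For n ≥ 3, the product of all primitive nth roots of unity is 1. (For n=1 it is 1; for n=2 it is -1.)

1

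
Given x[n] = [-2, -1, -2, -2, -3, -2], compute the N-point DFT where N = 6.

X[k] = Σ(n=0 to 5) x[n] · ω_6^(nk)
where ω_6 = e^(-2πi/6)

Computing each X[k]:
X[0] = -12
X[1] = 1.0000-1.7321i
X[2] = 0
X[3] = -2
X[4] = 0
X[5] = 1.0000+1.7321i

X = [-12, 1.0000-1.7321i, 0, -2, 0, 1.0000+1.7321i]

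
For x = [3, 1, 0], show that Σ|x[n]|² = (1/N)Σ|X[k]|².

Time domain:
Σ|x[n]|² = |3|² + |1|² + |0|² = 10.0000

Frequency domain:
(1/3)Σ|X[k]|² = (1/3)(|4|² + |2.5000-0.8660i|² + |2.5000+0.8660i|²) = (1/3)·30.0000 = 10.0000

Both sides agree, confirming Parseval's theorem.

Σ|x[n]|² = (1/N)Σ|X[k]|² = 10.0000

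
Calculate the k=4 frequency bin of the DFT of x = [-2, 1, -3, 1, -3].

X[4] = Σ(n=0 to 4) x[n] · ω_5^(4n) where ω_5 = e^(-2πi/5)
= (-2)·ω_5^0 + (1)·ω_5^4 + (-3)·ω_5^8 + (1)·ω_5^12 + (-3)·ω_5^16

X[4] = -1.0000+1.4531i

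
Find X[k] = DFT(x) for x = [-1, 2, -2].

X[k] = Σ(n=0 to 2) x[n] · ω_3^(nk)
where ω_3 = e^(-2πi/3)

Computing each X[k]:
X[0] = -1
X[1] = -1.0000-3.4641i
X[2] = -1.0000+3.4641i

X = [-1, -1.0000-3.4641i, -1.0000+3.4641i]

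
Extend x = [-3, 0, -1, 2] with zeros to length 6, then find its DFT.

Original 4-point DFT: [-2, -2+2i, -6, -2-2i]
Zero-padded 6-point DFT provides frequency interpolation.

DFT_6([x, 0, ...]) = [-2, -4.5000+0.8660i, -0.5000-0.8660i, -6, -0.5000+0.8660i, -4.5000-0.8660i]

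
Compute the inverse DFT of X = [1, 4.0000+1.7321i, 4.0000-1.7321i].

x[n] = (1/3) Σ(k=0 to 2) X[k] · e^(2πikn/3)

Computing each x[n]:
x[0] = 3
x[1] = -2
x[2] = 0

x = [3, -2, 0]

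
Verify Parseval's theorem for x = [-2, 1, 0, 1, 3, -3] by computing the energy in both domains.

Time domain:
Σ|x[n]|² = |-2|² + |1|² + |0|² + |1|² + |3|² + |-3|² = 24.0000

Frequency domain:
(1/6)Σ|X[k]|² = (1/6)(|0|² + |-5.5000-0.8660i|² + |-1.5000-6.0622i|² + |2|² + |-1.5000+6.0622i|² + |-5.5000+0.8660i|²) = (1/6)·144.0000 = 24.0000

Both sides agree, confirming Parseval's theorem.

Σ|x[n]|² = (1/N)Σ|X[k]|² = 24.0000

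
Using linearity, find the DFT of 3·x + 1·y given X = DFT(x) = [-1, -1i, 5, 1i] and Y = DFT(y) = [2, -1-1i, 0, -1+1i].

By linearity: DFT(3x + 1y) = 3·DFT(x) + 1·DFT(y)
= 3·[-1, -1i, 5, 1i] + 1·[2, -1-1i, 0, -1+1i]

Computing element-wise:
Z[0] = 3·(-1) + 1·(2) = -1
Z[1] = 3·(-1i) + 1·(-1-1i) = -1-4i
Z[2] = 3·(5) + 1·(0) = 15
Z[3] = 3·(1i) + 1·(-1+1i) = -1+4i

DFT(3x + 1y) = 3·X + 1·Y = [-1, -1-4i, 15, -1+4i]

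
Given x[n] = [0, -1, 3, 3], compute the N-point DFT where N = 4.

X[k] = Σ(n=0 to 3) x[n] · ω_4^(nk)
where ω_4 = e^(-2πi/4)

Computing each X[k]:
X[0] = 5
X[1] = -3+4i
X[2] = 1
X[3] = -3-4i

X = [5, -3+4i, 1, -3-4i]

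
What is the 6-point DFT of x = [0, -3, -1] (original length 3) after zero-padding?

Original 3-point DFT: [-4, 2.0000+1.7321i, 2.0000-1.7321i]
Zero-padded 6-point DFT provides frequency interpolation.

DFT_6([x, 0, ...]) = [-4, -1.0000+3.4641i, 2.0000+1.7321i, 2, 2.0000-1.7321i, -1.0000-3.4641i]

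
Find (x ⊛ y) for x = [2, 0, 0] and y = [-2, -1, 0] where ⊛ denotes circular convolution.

(x ⊛ y)[n] = Σ(m=0 to 2) x[m] · y[(n-m) mod 3]

Computing each output sample:
(x ⊛ y)[0] = -4
(x ⊛ y)[1] = -2
(x ⊛ y)[2] = 0

x ⊛ y = [-4, -2, 0]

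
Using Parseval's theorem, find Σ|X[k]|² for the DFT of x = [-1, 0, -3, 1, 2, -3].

Parseval: Σ|x[n]|² = (1/N)Σ|X[k]|², so Σ|X[k]|² = N·Σ|x[n]|² = 6·24.0000

Σ|X[k]|² = N·Σ|x[n]|² = 6·24.0000 = 144.0000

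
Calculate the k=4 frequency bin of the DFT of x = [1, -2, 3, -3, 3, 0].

X[4] = Σ(n=0 to 5) x[n] · ω_6^(4n) where ω_6 = e^(-2πi/6)
= (1)·ω_6^0 + (-2)·ω_6^4 + (3)·ω_6^8 + (-3)·ω_6^12 + (3)·ω_6^16 + (0)·ω_6^20

X[4] = -4.0000-1.7321i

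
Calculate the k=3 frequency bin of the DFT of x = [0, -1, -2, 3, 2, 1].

X[3] = Σ(n=0 to 5) x[n] · ω_6^(3n) where ω_6 = e^(-2πi/6)
= (0)·ω_6^0 + (-1)·ω_6^3 + (-2)·ω_6^6 + (3)·ω_6^9 + (2)·ω_6^12 + (1)·ω_6^15

X[3] = -3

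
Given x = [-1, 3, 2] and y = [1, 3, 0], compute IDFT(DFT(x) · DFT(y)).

(x ⊛ y)[n] = Σ(m=0 to 2) x[m] · y[(n-m) mod 3]

Computing each output sample:
(x ⊛ y)[0] = 5
(x ⊛ y)[1] = 0
(x ⊛ y)[2] = 11

x ⊛ y = [5, 0, 11]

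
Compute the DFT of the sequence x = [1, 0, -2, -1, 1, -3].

X[k] = Σ(n=0 to 5) x[n] · ω_6^(nk)
where ω_6 = e^(-2πi/6)

Computing each X[k]:
X[0] = -4
X[1] = 1
X[2] = 2.0000-5.1962i
X[3] = 4
X[4] = 2.0000+5.1962i
X[5] = 1

X = [-4, 1, 2.0000-5.1962i, 4, 2.0000+5.1962i, 1]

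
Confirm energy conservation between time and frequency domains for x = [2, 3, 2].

Time domain:
Σ|x[n]|² = |2|² + |3|² + |2|² = 17.0000

Frequency domain:
(1/3)Σ|X[k]|² = (1/3)(|7|² + |-0.5000-0.8660i|² + |-0.5000+0.8660i|²) = (1/3)·51.0000 = 17.0000

Both sides agree, confirming Parseval's theorem.

Σ|x[n]|² = (1/N)Σ|X[k]|² = 17.0000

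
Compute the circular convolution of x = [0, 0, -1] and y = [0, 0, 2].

(x ⊛ y)[n] = Σ(m=0 to 2) x[m] · y[(n-m) mod 3]

Computing each output sample:
(x ⊛ y)[0] = 0
(x ⊛ y)[1] = -2
(x ⊛ y)[2] = 0

x ⊛ y = [0, -2, 0]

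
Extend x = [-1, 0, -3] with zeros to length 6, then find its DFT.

Original 3-point DFT: [-4, 0.5000-2.5981i, 0.5000+2.5981i]
Zero-padded 6-point DFT provides frequency interpolation.

DFT_6([x, 0, ...]) = [-4, 0.5000+2.5981i, 0.5000-2.5981i, -4, 0.5000+2.5981i, 0.5000-2.5981i]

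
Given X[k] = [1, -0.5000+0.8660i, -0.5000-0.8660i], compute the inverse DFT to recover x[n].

x[n] = (1/3) Σ(k=0 to 2) X[k] · e^(2πikn/3)

Computing each x[n]:
x[0] = 0
x[1] = 0
x[2] = 1

x = [0, 0, 1]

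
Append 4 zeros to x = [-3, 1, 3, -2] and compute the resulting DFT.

Original 4-point DFT: [-1, -6-3i, 1, -6+3i]
Zero-padded 8-point DFT provides frequency interpolation.

DFT_8([x, 0, ...]) = [-1, -0.8787-2.2929i, -6-3i, -5.1213+3.7071i, 1, -5.1213-3.7071i, -6+3i, -0.8787+2.2929i]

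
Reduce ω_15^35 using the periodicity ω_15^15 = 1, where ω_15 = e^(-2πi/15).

Since ω_15^15 = 1, powers reduce modulo 15.
35 mod 15 = 5
So ω_15^35 = ω_15^5 = e^(-2πi·5/15)

ω_15^35 = ω_15^5 = -0.5000-0.8660i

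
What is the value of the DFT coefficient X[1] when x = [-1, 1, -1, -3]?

X[1] = Σ(n=0 to 3) x[n] · ω_4^(1n) where ω_4 = e^(-2πi/4)
= (-1)·ω_4^0 + (1)·ω_4^1 + (-1)·ω_4^2 + (-3)·ω_4^3

X[1] = -4i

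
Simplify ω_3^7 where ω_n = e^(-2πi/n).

Since ω_3^3 = 1, powers reduce modulo 3.
7 mod 3 = 1
So ω_3^7 = ω_3^1 = e^(-2πi·1/3)

ω_3^7 = ω_3^1 = -0.5000-0.8660i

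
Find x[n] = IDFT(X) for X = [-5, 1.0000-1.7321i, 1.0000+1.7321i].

x[n] = (1/3) Σ(k=0 to 2) X[k] · e^(2πikn/3)

Computing each x[n]:
x[0] = -1
x[1] = -1
x[2] = -3

x = [-1, -1, -3]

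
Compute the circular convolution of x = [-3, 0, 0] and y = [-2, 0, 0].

(x ⊛ y)[n] = Σ(m=0 to 2) x[m] · y[(n-m) mod 3]

Computing each output sample:
(x ⊛ y)[0] = 6
(x ⊛ y)[1] = 0
(x ⊛ y)[2] = 0

x ⊛ y = [6, 0, 0]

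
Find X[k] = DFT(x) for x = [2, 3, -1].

X[k] = Σ(n=0 to 2) x[n] · ω_3^(nk)
where ω_3 = e^(-2πi/3)

Computing each X[k]:
X[0] = 4
X[1] = 1.0000-3.4641i
X[2] = 1.0000+3.4641i

X = [4, 1.0000-3.4641i, 1.0000+3.4641i]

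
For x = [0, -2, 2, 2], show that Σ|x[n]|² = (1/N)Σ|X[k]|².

Time domain:
Σ|x[n]|² = |0|² + |-2|² + |2|² + |2|² = 12.0000

Frequency domain:
(1/4)Σ|X[k]|² = (1/4)(|2|² + |-2+4i|² + |2|² + |-2-4i|²) = (1/4)·48.0000 = 12.0000

Both sides agree, confirming Parseval's theorem.

Σ|x[n]|² = (1/N)Σ|X[k]|² = 12.0000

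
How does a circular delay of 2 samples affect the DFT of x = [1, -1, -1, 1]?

Time shift by 2: X_shifted[k] = ω_4^(2k) · X[k]
Shifted x = [-1, 1, 1, -1]

DFT(x[n-2]) = [0, -2-2i, 0, -2+2i]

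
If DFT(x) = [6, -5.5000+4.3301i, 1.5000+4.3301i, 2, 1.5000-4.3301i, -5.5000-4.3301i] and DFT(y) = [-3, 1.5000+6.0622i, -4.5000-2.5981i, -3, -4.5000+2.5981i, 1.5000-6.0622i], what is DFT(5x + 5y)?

By linearity: DFT(5x + 5y) = 5·DFT(x) + 5·DFT(y)
= 5·[6, -5.5000+4.3301i, 1.5000+4.3301i, 2, 1.5000-4.3301i, -5.5000-4.3301i] + 5·[-3, 1.5000+6.0622i, -4.5000-2.5981i, -3, -4.5000+2.5981i, 1.5000-6.0622i]

Computing element-wise:
Z[0] = 5·(6) + 5·(-3) = 15
Z[1] = 5·(-5.5000+4.3301i) + 5·(1.5000+6.0622i) = -20.0000+51.9615i
Z[2] = 5·(1.5000+4.3301i) + 5·(-4.5000-2.5981i) = -15.0000+8.6600i
Z[3] = 5·(2) + 5·(-3) = -5
Z[4] = 5·(1.5000-4.3301i) + 5·(-4.5000+2.5981i) = -15.0000-8.6600i
Z[5] = 5·(-5.5000-4.3301i) + 5·(1.5000-6.0622i) = -20.0000-51.9615i

DFT(5x + 5y) = 5·X + 5·Y = [15, -20.0000+51.9615i, -15.0000+8.6600i, -5, -15.0000-8.6600i, -20.0000-51.9615i]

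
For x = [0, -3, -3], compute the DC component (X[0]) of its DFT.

X[0] = Σ(n=0 to 2) x[n] · ω_3^0 = Σ x[n]
= (0) + (-3) + (-3)

X[0] = -6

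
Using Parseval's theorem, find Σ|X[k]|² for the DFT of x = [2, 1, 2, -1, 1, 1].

Parseval: Σ|x[n]|² = (1/N)Σ|X[k]|², so Σ|X[k]|² = N·Σ|x[n]|² = 6·12.0000

Σ|X[k]|² = N·Σ|x[n]|² = 6·12.0000 = 72.0000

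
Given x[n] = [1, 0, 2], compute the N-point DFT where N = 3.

X[k] = Σ(n=0 to 2) x[n] · ω_3^(nk)
where ω_3 = e^(-2πi/3)

Computing each X[k]:
X[0] = 3
X[1] = 1.7321i
X[2] = -1.7321i

X = [3, 1.7321i, -1.7321i]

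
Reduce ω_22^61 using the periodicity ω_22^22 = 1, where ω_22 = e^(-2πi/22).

Since ω_22^22 = 1, powers reduce modulo 22.
61 mod 22 = 17
So ω_22^61 = ω_22^17 = e^(-2πi·17/22)

ω_22^61 = ω_22^17 = 0.1423+0.9898i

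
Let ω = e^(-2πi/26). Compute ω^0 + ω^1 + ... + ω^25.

Sum of all nth roots of unity equals 0 for n > 1 (geometric series with r ≠ 1).

0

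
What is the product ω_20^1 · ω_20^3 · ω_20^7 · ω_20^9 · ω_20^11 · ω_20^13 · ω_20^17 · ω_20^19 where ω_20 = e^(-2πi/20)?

The primitive 20th roots of unity are ω_20^k for k coprime to 20: k ∈ {1, 3, 7, 9, 11, 13, 17, 19}
Their product equals the constant term of the cyclotomic polynomial Φ_20(x) up to sign.
For n ≥ 3, the product of all primitive nth roots of unity is 1. (For n=1 it is 1; for n=2 it is -1.)

1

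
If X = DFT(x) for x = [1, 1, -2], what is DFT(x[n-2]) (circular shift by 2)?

Time shift by 2: X_shifted[k] = ω_3^(2k) · X[k]
Shifted x = [1, -2, 1]

DFT(x[n-2]) = [0, 1.5000+2.5981i, 1.5000-2.5981i]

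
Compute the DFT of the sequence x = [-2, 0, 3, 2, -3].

X[k] = Σ(n=0 to 4) x[n] · ω_5^(nk)
where ω_5 = e^(-2πi/5)

Computing each X[k]:
X[0] = 0
X[1] = -6.9721-3.4410i
X[2] = 1.9721-0.8123i
X[3] = 1.9721+0.8123i
X[4] = -6.9721+3.4410i

X = [0, -6.9721-3.4410i, 1.9721-0.8123i, 1.9721+0.8123i, -6.9721+3.4410i]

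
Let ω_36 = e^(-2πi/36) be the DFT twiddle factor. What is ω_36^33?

ω_36^33 = e^(-2πi·33/36)
= cos(-2π·33/36) + i·sin(-2π·33/36)
= cos(-66π/36) + i·sin(-66π/36)

ω_36^33 = cos(-66π/36) + i·sin(-66π/36) = 0.8660+0.5000i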